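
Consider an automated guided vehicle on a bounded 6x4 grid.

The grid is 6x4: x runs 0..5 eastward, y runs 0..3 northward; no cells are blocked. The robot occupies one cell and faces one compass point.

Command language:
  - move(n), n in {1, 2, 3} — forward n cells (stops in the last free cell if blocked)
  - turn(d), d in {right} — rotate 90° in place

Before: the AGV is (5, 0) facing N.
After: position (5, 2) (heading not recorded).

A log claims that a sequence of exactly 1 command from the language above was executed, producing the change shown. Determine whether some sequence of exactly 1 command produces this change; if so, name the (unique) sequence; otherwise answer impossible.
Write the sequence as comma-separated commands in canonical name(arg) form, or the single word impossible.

t0: (5, 0) facing N
[1] after move(2): (5, 2) facing N
no other 1-command option fits: unique.

move(2)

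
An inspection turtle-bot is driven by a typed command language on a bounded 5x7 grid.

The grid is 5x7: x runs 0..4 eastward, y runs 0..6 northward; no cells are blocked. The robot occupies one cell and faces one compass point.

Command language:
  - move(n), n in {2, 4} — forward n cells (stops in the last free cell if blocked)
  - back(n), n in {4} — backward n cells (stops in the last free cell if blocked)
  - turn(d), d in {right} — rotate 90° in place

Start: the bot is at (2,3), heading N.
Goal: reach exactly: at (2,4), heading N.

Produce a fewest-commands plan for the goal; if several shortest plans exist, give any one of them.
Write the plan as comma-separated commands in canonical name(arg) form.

back(4), move(4)

from: at (2,3), heading N
[1] after back(4): at (2,0), heading N
[2] after move(4): at (2,4), heading N
minimal: 2 command(s), checked below 2.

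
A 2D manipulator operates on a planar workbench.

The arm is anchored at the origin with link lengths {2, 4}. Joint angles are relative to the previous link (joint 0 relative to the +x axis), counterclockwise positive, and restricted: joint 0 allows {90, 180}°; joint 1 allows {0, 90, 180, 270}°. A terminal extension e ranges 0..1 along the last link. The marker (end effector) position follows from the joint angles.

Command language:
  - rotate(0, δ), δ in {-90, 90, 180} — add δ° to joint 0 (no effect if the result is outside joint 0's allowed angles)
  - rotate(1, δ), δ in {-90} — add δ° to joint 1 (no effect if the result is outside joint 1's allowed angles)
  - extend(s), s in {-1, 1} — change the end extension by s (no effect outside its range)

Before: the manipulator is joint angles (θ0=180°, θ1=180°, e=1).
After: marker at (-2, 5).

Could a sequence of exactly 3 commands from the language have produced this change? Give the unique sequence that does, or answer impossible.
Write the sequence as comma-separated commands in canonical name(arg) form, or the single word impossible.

rotate(1, -90), rotate(1, -90), rotate(1, -90)

from: joint angles (θ0=180°, θ1=180°, e=1)
step 1 (rotate(1, -90)): joint angles (θ0=180°, θ1=90°, e=1)
step 2 (rotate(1, -90)): joint angles (θ0=180°, θ1=0°, e=1)
step 3 (rotate(1, -90)): joint angles (θ0=180°, θ1=270°, e=1)
no rival 3-sequence matches.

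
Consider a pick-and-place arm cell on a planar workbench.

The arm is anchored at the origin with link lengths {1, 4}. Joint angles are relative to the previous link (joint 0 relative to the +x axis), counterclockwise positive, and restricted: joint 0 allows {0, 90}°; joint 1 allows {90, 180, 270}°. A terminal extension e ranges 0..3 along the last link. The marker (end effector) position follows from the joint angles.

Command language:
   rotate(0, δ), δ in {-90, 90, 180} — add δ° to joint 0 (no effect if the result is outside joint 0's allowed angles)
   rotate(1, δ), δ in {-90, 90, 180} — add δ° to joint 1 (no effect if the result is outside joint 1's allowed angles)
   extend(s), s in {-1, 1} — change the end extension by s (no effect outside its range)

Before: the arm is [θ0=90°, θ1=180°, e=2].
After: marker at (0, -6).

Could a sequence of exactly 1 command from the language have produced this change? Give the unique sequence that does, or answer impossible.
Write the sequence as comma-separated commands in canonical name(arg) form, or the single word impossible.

extend(1)

from: [θ0=90°, θ1=180°, e=2]
step 1 (extend(1)): [θ0=90°, θ1=180°, e=3]
no other 1-command option fits: unique.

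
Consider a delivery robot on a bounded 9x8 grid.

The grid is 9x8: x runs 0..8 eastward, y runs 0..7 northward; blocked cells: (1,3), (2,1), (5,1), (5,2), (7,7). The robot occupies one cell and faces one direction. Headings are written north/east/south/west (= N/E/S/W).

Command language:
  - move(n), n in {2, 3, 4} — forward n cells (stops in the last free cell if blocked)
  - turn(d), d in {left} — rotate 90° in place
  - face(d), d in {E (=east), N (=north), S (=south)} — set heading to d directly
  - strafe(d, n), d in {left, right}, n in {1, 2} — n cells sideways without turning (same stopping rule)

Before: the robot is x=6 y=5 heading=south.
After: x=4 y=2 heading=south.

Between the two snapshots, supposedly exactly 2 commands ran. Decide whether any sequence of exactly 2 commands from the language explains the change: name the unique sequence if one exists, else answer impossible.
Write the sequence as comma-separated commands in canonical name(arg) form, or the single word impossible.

key: running move(3) before strafe(right, 2) would end elsewhere — order is forced
initial: x=6 y=5 heading=south
t=1 strafe(right, 2) ⇒ x=4 y=5 heading=south
t=2 move(3) ⇒ x=4 y=2 heading=south
no rival 2-sequence matches.

strafe(right, 2), move(3)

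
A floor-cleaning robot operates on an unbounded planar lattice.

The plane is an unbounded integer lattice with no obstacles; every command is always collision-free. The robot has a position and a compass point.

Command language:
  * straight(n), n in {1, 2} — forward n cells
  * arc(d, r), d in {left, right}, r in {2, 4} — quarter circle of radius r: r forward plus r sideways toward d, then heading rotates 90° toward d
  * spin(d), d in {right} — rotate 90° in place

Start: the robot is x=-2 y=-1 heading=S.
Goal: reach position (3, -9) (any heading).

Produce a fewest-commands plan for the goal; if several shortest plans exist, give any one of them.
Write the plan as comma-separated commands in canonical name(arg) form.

start: x=-2 y=-1 heading=S
t=1 arc(left, 2) ⇒ x=0 y=-3 heading=E
t=2 straight(1) ⇒ x=1 y=-3 heading=E
t=3 arc(right, 4) ⇒ x=5 y=-7 heading=S
t=4 arc(right, 2) ⇒ x=3 y=-9 heading=W
no 3-step plan works, so 4 is optimal.

arc(left, 2), straight(1), arc(right, 4), arc(right, 2)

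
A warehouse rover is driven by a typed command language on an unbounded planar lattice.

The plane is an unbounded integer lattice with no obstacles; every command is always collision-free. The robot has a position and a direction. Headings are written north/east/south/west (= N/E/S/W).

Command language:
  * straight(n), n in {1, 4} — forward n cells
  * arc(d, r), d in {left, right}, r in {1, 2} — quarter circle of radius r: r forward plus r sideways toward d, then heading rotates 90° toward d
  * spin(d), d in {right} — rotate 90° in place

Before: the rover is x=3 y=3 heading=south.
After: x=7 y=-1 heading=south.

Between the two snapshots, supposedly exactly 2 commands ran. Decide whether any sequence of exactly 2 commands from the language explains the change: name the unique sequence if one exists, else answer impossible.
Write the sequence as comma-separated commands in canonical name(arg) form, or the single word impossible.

key: heading stays S — rotations cancel among the 2 commands
t0: x=3 y=3 heading=south
t=1 arc(left, 2) ⇒ x=5 y=1 heading=east
t=2 arc(right, 2) ⇒ x=7 y=-1 heading=south
uniquely the one of 49 2-step routes that fits.

arc(left, 2), arc(right, 2)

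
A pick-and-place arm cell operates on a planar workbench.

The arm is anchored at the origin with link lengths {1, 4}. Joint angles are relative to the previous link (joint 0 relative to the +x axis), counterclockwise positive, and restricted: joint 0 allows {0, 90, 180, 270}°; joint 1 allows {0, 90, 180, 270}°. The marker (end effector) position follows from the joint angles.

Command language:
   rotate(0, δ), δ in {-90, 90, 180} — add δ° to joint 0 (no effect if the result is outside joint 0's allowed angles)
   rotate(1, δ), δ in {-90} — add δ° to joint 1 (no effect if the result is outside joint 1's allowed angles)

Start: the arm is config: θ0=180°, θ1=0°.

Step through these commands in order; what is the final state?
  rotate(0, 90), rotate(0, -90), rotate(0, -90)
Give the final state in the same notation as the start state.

start: config: θ0=180°, θ1=0°
t=1 rotate(0, 90) ⇒ config: θ0=270°, θ1=0°
t=2 rotate(0, -90) ⇒ config: θ0=180°, θ1=0°
t=3 rotate(0, -90) ⇒ config: θ0=90°, θ1=0°

config: θ0=90°, θ1=0°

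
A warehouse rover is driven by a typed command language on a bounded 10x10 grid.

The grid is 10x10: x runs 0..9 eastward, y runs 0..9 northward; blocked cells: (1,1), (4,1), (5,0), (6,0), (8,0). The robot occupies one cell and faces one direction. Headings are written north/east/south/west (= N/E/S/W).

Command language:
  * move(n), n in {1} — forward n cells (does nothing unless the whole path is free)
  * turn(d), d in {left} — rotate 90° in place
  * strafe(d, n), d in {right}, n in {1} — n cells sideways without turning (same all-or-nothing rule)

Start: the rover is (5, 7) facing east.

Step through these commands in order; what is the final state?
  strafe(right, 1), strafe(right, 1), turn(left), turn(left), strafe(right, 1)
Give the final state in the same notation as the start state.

(5, 6) facing west

t0: (5, 7) facing east
1. strafe(right, 1) → (5, 6) facing east
2. strafe(right, 1) → (5, 5) facing east
3. turn(left) → (5, 5) facing north
4. turn(left) → (5, 5) facing west
5. strafe(right, 1) → (5, 6) facing west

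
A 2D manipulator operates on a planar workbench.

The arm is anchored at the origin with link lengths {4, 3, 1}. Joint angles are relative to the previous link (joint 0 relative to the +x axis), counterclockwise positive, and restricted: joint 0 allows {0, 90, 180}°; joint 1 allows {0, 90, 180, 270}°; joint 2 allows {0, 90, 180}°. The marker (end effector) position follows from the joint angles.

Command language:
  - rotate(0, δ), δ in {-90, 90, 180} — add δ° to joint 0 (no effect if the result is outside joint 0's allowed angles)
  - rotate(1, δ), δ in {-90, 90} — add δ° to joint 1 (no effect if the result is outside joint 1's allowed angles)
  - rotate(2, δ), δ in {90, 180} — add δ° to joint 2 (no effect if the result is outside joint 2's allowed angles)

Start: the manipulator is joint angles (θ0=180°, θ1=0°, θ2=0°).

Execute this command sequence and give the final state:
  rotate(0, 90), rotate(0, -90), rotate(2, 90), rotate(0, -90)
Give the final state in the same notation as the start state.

t0: joint angles (θ0=180°, θ1=0°, θ2=0°)
1. rotate(0, 90) → joint angles (θ0=180°, θ1=0°, θ2=0°)
2. rotate(0, -90) → joint angles (θ0=90°, θ1=0°, θ2=0°)
3. rotate(2, 90) → joint angles (θ0=90°, θ1=0°, θ2=90°)
4. rotate(0, -90) → joint angles (θ0=0°, θ1=0°, θ2=90°)

joint angles (θ0=0°, θ1=0°, θ2=90°)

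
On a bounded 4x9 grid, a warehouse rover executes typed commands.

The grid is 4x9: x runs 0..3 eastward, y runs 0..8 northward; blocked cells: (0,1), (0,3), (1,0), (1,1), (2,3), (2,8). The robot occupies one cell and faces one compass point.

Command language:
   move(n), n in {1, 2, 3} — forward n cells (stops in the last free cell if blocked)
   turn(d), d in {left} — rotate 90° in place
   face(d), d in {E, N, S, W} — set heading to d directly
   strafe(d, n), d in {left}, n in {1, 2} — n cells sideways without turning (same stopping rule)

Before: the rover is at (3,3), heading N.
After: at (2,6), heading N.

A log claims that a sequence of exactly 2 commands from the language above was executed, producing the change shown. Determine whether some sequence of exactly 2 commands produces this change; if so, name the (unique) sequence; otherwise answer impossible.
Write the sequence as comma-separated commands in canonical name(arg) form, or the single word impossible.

key: still facing N at the end — nothing in the sequence rotates
t0: at (3,3), heading N
[1] after move(3): at (3,6), heading N
[2] after strafe(left, 1): at (2,6), heading N
no rival 2-sequence matches.

move(3), strafe(left, 1)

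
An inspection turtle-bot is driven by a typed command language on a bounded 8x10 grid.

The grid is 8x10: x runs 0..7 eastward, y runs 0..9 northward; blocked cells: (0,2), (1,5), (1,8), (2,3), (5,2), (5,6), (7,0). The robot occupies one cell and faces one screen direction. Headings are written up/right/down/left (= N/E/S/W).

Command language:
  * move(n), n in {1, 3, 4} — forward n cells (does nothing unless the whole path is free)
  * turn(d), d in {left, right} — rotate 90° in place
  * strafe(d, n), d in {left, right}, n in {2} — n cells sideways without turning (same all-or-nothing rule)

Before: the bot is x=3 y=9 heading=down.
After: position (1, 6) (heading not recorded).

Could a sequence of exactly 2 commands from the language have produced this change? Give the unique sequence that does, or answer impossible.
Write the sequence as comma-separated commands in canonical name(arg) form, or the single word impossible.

move(3), strafe(right, 2)

key: order matters: swapping move(3) and strafe(right, 2) lands elsewhere
t0: x=3 y=9 heading=down
step 1 (move(3)): x=3 y=6 heading=down
step 2 (strafe(right, 2)): x=1 y=6 heading=down
all 49 alternatives checked — unique.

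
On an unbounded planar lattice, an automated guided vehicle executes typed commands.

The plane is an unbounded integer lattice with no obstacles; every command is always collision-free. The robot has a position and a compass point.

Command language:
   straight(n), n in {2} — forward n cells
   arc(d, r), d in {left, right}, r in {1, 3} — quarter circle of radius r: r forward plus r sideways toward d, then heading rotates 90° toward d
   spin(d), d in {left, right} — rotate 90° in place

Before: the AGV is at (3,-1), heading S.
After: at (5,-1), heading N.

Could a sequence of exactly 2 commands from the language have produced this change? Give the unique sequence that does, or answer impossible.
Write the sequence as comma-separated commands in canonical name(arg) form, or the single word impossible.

key: position moved to (5,-1) AND the heading swung to N — translation plus rotation needed
begin: at (3,-1), heading S
t=1 arc(left, 1) ⇒ at (4,-2), heading E
t=2 arc(left, 1) ⇒ at (5,-1), heading N
all 49 alternatives checked — unique.

arc(left, 1), arc(left, 1)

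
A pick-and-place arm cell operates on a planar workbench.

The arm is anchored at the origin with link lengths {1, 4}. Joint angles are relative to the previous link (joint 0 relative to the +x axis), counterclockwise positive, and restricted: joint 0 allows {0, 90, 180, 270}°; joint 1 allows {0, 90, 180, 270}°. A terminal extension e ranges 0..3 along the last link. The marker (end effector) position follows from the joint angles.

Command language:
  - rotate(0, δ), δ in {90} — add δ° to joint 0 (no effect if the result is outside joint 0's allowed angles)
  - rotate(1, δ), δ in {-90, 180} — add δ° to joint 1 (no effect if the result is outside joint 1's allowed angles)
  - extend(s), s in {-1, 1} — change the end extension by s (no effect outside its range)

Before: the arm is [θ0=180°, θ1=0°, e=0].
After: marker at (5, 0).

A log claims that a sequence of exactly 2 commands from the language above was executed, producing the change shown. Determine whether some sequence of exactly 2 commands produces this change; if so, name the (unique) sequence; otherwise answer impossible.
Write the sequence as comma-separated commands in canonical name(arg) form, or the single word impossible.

t0: [θ0=180°, θ1=0°, e=0]
step 1 (rotate(0, 90)): [θ0=270°, θ1=0°, e=0]
step 2 (rotate(0, 90)): [θ0=0°, θ1=0°, e=0]
uniquely the one of 25 2-step routes that fits.

rotate(0, 90), rotate(0, 90)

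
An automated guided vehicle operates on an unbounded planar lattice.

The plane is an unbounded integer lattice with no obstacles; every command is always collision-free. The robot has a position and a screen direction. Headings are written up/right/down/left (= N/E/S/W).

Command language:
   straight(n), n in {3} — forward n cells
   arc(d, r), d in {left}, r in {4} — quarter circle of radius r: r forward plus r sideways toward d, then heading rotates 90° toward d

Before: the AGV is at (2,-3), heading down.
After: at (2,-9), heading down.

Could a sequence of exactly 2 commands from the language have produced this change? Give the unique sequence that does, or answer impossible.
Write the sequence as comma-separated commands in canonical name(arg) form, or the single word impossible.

key: still facing S at the end — nothing in the sequence rotates
from: at (2,-3), heading down
t=1 straight(3) ⇒ at (2,-6), heading down
t=2 straight(3) ⇒ at (2,-9), heading down
no rival 2-sequence matches.

straight(3), straight(3)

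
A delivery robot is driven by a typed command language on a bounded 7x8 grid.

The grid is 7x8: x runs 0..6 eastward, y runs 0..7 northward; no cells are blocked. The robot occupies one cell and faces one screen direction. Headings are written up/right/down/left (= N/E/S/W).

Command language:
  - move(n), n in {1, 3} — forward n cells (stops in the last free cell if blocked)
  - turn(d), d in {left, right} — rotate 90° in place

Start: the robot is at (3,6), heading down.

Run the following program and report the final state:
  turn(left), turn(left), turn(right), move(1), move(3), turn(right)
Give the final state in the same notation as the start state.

initial: at (3,6), heading down
1. turn(left) → at (3,6), heading right
2. turn(left) → at (3,6), heading up
3. turn(right) → at (3,6), heading right
4. move(1) → at (4,6), heading right
5. move(3) → at (6,6), heading right
6. turn(right) → at (6,6), heading down

at (6,6), heading down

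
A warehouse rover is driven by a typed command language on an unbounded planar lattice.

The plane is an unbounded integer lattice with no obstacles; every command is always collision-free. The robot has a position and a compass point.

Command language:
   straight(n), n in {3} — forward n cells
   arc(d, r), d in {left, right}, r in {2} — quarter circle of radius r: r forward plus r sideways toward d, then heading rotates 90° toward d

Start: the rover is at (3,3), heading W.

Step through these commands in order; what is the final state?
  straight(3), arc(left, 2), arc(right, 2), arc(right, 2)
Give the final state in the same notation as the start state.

from: at (3,3), heading W
step 1 (straight(3)): at (0,3), heading W
step 2 (arc(left, 2)): at (-2,1), heading S
step 3 (arc(right, 2)): at (-4,-1), heading W
step 4 (arc(right, 2)): at (-6,1), heading N

at (-6,1), heading N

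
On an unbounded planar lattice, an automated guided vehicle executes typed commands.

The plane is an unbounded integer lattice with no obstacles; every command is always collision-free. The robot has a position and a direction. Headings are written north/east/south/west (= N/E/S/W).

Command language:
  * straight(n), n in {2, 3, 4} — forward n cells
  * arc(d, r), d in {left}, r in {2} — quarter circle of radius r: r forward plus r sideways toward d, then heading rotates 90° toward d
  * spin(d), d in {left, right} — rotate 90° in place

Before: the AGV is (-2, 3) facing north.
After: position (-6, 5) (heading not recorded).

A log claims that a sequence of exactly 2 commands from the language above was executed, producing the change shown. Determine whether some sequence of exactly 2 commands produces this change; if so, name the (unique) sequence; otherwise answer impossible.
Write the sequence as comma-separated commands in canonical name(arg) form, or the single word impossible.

key: order matters: swapping arc(left, 2) and straight(2) lands elsewhere
start: (-2, 3) facing north
[1] after arc(left, 2): (-4, 5) facing west
[2] after straight(2): (-6, 5) facing west
uniquely the one of 36 2-step routes that fits.

arc(left, 2), straight(2)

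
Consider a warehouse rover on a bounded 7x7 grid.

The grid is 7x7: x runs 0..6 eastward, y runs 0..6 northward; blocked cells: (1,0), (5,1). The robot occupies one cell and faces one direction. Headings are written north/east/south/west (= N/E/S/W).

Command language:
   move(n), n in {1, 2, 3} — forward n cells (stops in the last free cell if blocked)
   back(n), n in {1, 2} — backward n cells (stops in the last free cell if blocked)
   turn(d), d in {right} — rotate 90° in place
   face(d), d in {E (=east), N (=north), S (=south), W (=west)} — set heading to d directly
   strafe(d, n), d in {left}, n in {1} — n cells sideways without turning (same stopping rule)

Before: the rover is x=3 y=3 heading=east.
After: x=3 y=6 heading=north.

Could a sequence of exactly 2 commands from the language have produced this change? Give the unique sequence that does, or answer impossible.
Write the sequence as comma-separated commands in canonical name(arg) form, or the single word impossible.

key: cell and facing (now N) both changed — the 2 commands mix motion and turning
initial: x=3 y=3 heading=east
t=1 face(N) ⇒ x=3 y=3 heading=north
t=2 move(3) ⇒ x=3 y=6 heading=north
no rival 2-sequence matches.

face(N), move(3)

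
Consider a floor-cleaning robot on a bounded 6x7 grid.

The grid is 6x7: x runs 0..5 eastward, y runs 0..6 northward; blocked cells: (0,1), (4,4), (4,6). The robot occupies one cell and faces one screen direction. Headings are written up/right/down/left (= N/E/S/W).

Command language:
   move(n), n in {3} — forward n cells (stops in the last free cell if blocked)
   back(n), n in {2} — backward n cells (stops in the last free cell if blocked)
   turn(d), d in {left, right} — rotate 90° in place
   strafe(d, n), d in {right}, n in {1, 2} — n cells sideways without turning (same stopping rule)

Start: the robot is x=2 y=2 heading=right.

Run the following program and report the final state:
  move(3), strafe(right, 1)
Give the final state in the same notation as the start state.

begin: x=2 y=2 heading=right
t=1 move(3) ⇒ x=5 y=2 heading=right
t=2 strafe(right, 1) ⇒ x=5 y=1 heading=right

x=5 y=1 heading=right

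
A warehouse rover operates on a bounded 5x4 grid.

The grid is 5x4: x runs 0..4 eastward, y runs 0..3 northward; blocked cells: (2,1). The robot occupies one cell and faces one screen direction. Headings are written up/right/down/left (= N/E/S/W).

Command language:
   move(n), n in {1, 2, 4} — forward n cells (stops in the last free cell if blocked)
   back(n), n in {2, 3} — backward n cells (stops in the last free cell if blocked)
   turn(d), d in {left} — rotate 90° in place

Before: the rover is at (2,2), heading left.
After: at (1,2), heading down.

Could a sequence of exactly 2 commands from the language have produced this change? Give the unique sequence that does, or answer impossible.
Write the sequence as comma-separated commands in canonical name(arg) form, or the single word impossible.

move(1), turn(left)

key: order matters: swapping move(1) and turn(left) lands elsewhere
initial: at (2,2), heading left
t=1 move(1) ⇒ at (1,2), heading left
t=2 turn(left) ⇒ at (1,2), heading down
no rival 2-sequence matches.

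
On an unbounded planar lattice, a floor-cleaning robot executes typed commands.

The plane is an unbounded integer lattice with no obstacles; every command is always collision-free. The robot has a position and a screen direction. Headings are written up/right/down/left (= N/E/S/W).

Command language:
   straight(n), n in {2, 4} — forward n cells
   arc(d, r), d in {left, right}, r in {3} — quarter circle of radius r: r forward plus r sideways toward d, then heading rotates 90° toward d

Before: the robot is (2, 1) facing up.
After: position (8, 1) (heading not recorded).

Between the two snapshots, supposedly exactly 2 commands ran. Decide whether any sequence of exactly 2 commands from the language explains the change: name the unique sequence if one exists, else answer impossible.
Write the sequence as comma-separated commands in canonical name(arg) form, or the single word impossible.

arc(right, 3), arc(right, 3)

begin: (2, 1) facing up
t=1 arc(right, 3) ⇒ (5, 4) facing right
t=2 arc(right, 3) ⇒ (8, 1) facing down
no other 2-command option fits: unique.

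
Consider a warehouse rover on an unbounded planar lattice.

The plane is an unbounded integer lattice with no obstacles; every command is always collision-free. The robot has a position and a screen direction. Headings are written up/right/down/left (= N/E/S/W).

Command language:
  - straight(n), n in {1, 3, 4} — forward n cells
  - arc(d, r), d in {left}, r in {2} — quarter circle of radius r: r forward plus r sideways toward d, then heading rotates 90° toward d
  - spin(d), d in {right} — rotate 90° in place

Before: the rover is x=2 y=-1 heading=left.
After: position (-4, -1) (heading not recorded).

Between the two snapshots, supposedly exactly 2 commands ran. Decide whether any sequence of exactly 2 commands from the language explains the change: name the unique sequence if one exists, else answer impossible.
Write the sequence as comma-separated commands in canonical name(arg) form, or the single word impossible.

straight(3), straight(3)

begin: x=2 y=-1 heading=left
1. straight(3) → x=-1 y=-1 heading=left
2. straight(3) → x=-4 y=-1 heading=left
uniquely the one of 25 2-step routes that fits.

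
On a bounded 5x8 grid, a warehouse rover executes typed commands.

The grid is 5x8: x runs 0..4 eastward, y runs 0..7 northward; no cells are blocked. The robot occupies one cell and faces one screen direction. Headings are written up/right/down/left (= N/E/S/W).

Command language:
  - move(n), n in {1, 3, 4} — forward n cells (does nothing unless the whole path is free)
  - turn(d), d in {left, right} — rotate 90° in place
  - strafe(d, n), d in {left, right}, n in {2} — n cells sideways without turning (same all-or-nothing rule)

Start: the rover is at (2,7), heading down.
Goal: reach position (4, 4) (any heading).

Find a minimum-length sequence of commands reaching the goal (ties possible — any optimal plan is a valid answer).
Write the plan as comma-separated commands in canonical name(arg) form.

from: at (2,7), heading down
t=1 strafe(left, 2) ⇒ at (4,7), heading down
t=2 move(3) ⇒ at (4,4), heading down
no 1-step plan works, so 2 is optimal.

strafe(left, 2), move(3)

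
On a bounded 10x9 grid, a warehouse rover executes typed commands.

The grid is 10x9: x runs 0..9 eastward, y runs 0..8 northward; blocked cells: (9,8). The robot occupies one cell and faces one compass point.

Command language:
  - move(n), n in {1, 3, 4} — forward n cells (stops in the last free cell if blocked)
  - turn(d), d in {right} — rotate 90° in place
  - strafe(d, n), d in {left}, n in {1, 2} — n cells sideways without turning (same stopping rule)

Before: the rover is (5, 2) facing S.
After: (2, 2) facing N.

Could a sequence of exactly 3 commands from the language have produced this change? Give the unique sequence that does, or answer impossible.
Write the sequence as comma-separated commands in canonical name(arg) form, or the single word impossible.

key: position moved to (2,2) AND the heading swung to N — translation plus rotation needed
initial: (5, 2) facing S
t=1 turn(right) ⇒ (5, 2) facing W
t=2 move(3) ⇒ (2, 2) facing W
t=3 turn(right) ⇒ (2, 2) facing N
all 216 alternatives checked — unique.

turn(right), move(3), turn(right)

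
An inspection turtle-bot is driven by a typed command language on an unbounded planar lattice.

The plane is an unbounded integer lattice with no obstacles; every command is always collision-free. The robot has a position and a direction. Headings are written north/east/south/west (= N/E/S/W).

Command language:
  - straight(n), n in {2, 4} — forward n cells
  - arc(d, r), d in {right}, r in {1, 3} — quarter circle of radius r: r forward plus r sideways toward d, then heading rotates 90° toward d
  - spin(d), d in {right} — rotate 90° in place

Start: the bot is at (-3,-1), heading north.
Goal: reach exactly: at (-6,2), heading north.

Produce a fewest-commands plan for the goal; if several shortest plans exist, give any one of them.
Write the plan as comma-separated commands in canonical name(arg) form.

t0: at (-3,-1), heading north
1. arc(right, 3) → at (0,2), heading east
2. spin(right) → at (0,2), heading south
3. arc(right, 3) → at (-3,-1), heading west
4. arc(right, 3) → at (-6,2), heading north
nothing shorter than 4 reaches the goal.

arc(right, 3), spin(right), arc(right, 3), arc(right, 3)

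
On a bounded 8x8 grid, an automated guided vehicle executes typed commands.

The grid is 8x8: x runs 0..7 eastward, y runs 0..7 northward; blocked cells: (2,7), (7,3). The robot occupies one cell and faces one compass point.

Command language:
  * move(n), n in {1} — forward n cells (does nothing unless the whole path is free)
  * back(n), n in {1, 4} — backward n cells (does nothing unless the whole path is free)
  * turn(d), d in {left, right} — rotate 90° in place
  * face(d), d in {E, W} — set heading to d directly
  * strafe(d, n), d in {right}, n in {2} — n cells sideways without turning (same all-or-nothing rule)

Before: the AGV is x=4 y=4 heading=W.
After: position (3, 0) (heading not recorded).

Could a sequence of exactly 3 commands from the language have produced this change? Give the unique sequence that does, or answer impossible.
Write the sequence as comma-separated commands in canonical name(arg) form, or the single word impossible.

move(1), turn(right), back(4)

key: running back(4) before move(1) would end elsewhere — order is forced
begin: x=4 y=4 heading=W
t=1 move(1) ⇒ x=3 y=4 heading=W
t=2 turn(right) ⇒ x=3 y=4 heading=N
t=3 back(4) ⇒ x=3 y=0 heading=N
uniquely the one of 512 3-step routes that fits.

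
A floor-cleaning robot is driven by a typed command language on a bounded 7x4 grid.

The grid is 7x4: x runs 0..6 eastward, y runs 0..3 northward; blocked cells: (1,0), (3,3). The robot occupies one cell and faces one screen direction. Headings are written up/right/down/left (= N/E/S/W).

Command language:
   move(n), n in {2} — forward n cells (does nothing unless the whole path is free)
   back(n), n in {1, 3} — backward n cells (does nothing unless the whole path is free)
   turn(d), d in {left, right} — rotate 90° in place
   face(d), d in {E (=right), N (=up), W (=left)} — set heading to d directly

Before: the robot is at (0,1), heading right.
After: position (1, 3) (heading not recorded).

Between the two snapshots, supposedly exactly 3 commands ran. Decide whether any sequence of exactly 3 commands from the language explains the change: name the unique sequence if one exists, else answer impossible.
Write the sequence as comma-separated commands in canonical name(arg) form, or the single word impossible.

impossible

checked all 3-command options: none fits.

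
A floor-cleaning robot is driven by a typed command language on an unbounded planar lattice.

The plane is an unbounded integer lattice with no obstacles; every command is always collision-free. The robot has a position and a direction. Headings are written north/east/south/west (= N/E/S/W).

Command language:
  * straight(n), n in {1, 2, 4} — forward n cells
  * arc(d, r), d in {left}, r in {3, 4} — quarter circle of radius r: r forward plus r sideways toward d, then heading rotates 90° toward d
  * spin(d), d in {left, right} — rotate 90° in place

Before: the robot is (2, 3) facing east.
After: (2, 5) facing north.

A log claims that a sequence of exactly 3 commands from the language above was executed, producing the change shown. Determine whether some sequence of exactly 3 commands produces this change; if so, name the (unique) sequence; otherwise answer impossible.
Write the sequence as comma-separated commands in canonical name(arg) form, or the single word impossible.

key: running straight(1) before spin(left) would end elsewhere — order is forced
begin: (2, 3) facing east
[1] after spin(left): (2, 3) facing north
[2] after straight(1): (2, 4) facing north
[3] after straight(1): (2, 5) facing north
no other 3-command option fits: unique.

spin(left), straight(1), straight(1)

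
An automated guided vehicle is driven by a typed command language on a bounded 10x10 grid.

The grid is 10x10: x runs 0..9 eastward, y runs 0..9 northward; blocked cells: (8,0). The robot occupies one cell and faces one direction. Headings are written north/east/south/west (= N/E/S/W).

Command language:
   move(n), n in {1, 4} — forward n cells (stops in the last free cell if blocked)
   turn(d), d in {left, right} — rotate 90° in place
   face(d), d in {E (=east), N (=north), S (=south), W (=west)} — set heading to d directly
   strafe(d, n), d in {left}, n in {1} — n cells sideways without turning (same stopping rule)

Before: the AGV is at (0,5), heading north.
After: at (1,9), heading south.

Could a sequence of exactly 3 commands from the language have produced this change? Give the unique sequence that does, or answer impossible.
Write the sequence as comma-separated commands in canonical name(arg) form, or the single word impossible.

key: order matters: swapping move(4) and strafe(left, 1) lands elsewhere
t0: at (0,5), heading north
[1] after move(4): at (0,9), heading north
[2] after face(S): at (0,9), heading south
[3] after strafe(left, 1): at (1,9), heading south
all 729 alternatives checked — unique.

move(4), face(S), strafe(left, 1)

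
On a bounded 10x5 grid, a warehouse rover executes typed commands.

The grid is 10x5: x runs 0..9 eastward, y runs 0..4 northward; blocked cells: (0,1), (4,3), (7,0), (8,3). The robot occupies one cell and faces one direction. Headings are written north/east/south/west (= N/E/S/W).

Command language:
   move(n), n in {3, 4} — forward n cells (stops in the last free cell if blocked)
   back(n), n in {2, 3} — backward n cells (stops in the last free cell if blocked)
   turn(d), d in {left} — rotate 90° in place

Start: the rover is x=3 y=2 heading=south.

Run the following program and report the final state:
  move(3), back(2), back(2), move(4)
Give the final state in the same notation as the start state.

x=3 y=0 heading=south

t0: x=3 y=2 heading=south
t=1 move(3) ⇒ x=3 y=0 heading=south
t=2 back(2) ⇒ x=3 y=2 heading=south
t=3 back(2) ⇒ x=3 y=4 heading=south
t=4 move(4) ⇒ x=3 y=0 heading=south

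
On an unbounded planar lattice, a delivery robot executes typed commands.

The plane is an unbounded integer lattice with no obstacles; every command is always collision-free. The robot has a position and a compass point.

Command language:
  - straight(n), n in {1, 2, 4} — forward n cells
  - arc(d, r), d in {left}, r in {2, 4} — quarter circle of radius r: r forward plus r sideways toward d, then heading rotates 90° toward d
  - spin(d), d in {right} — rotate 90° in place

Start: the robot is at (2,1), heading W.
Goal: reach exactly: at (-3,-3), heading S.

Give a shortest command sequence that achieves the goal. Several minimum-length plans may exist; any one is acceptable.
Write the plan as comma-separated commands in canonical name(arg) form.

straight(1), arc(left, 4)

t0: at (2,1), heading W
step 1 (straight(1)): at (1,1), heading W
step 2 (arc(left, 4)): at (-3,-3), heading S
no 1-step plan works, so 2 is optimal.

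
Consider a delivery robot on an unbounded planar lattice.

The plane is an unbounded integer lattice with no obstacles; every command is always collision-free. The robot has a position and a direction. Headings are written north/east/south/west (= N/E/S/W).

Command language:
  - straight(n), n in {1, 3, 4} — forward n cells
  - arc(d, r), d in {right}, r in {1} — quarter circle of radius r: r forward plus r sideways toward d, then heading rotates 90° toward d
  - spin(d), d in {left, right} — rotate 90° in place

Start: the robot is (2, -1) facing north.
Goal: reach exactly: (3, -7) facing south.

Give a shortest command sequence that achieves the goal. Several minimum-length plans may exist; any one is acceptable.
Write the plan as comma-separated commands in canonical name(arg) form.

start: (2, -1) facing north
t=1 spin(right) ⇒ (2, -1) facing east
t=2 arc(right, 1) ⇒ (3, -2) facing south
t=3 straight(1) ⇒ (3, -3) facing south
t=4 straight(4) ⇒ (3, -7) facing south
nothing shorter than 4 reaches the goal.

spin(right), arc(right, 1), straight(1), straight(4)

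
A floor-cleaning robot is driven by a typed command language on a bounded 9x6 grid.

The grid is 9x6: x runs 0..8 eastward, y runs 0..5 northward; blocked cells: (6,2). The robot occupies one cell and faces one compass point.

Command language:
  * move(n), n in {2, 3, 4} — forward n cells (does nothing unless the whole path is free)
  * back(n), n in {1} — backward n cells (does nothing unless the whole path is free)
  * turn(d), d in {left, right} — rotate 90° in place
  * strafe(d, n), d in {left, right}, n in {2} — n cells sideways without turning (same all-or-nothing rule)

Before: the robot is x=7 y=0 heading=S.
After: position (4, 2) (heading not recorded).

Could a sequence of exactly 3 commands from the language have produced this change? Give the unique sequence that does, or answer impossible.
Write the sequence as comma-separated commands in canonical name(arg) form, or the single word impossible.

turn(right), move(3), strafe(right, 2)

key: order matters: swapping turn(right) and strafe(right, 2) lands elsewhere
begin: x=7 y=0 heading=S
1. turn(right) → x=7 y=0 heading=W
2. move(3) → x=4 y=0 heading=W
3. strafe(right, 2) → x=4 y=2 heading=W
all 512 alternatives checked — unique.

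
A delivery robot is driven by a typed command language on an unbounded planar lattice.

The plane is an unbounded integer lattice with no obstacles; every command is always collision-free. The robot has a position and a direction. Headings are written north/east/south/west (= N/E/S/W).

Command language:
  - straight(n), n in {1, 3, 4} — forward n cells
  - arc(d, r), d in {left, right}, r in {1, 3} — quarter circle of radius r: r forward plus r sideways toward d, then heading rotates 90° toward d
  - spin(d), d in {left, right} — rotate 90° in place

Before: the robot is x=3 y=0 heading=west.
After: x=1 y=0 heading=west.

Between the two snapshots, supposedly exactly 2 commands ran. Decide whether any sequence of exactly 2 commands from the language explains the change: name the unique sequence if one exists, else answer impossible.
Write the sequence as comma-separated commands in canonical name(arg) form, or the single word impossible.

key: heading stays W — no command in the sequence turns
begin: x=3 y=0 heading=west
1. straight(1) → x=2 y=0 heading=west
2. straight(1) → x=1 y=0 heading=west
no other 2-command option fits: unique.

straight(1), straight(1)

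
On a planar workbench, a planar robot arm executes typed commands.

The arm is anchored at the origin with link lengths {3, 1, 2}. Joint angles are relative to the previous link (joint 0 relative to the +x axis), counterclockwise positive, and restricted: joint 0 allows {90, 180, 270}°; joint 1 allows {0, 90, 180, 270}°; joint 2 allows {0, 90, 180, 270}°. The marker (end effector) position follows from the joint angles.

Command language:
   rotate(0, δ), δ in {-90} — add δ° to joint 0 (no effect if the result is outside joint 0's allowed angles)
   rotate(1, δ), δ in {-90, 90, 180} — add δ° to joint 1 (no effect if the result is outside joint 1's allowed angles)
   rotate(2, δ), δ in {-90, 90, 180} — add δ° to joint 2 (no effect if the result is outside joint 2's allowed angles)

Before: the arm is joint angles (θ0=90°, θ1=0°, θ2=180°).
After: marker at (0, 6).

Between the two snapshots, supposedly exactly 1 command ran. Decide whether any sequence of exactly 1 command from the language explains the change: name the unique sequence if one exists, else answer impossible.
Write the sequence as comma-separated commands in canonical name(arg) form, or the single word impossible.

rotate(2, 180)

t0: joint angles (θ0=90°, θ1=0°, θ2=180°)
t=1 rotate(2, 180) ⇒ joint angles (θ0=90°, θ1=0°, θ2=0°)
all 7 alternatives checked — unique.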